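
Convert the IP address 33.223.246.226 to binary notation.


33 = 00100001
223 = 11011111
246 = 11110110
226 = 11100010
Binary: 00100001.11011111.11110110.11100010


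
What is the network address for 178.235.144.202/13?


IP:   10110010.11101011.10010000.11001010
Mask: 11111111.11111000.00000000.00000000
AND operation:
Net:  10110010.11101000.00000000.00000000
Network: 178.232.0.0/13


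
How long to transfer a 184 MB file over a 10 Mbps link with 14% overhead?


Effective throughput = 10 * (1 - 14/100) = 8.6 Mbps
File size in Mb = 184 * 8 = 1472 Mb
Time = 1472 / 8.6
Time = 171.1628 seconds


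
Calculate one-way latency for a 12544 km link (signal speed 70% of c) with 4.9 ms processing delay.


Speed = 0.7 * 3e5 km/s = 210000 km/s
Propagation delay = 12544 / 210000 = 0.0597 s = 59.7333 ms
Processing delay = 4.9 ms
Total one-way latency = 64.6333 ms


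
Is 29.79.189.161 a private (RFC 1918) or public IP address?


RFC 1918 private ranges:
  10.0.0.0/8 (10.0.0.0 - 10.255.255.255)
  172.16.0.0/12 (172.16.0.0 - 172.31.255.255)
  192.168.0.0/16 (192.168.0.0 - 192.168.255.255)
Public (not in any RFC 1918 range)


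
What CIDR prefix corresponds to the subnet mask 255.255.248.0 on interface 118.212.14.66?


Binary: 11111111.11111111.11111000.00000000
Count leading 1s
Prefix: /21


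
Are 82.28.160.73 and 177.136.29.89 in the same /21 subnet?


Mask: 255.255.248.0
82.28.160.73 AND mask = 82.28.160.0
177.136.29.89 AND mask = 177.136.24.0
No, different subnets (82.28.160.0 vs 177.136.24.0)


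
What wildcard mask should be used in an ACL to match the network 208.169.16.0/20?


Subnet mask: 255.255.240.0
Wildcard = 255.255.255.255 - subnet mask
255 - 255 = 0
255 - 255 = 0
255 - 240 = 15
255 - 0 = 255
Wildcard: 0.0.15.255


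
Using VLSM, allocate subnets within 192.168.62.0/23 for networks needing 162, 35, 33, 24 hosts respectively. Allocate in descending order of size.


162 hosts -> /24 (254 usable): 192.168.62.0/24
35 hosts -> /26 (62 usable): 192.168.63.0/26
33 hosts -> /26 (62 usable): 192.168.63.64/26
24 hosts -> /27 (30 usable): 192.168.63.128/27
Allocation: 192.168.62.0/24 (162 hosts, 254 usable); 192.168.63.0/26 (35 hosts, 62 usable); 192.168.63.64/26 (33 hosts, 62 usable); 192.168.63.128/27 (24 hosts, 30 usable)


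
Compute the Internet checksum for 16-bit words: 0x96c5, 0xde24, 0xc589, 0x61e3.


Sum all words (with carry folding):
+ 0x96c5 = 0x96c5
+ 0xde24 = 0x74ea
+ 0xc589 = 0x3a74
+ 0x61e3 = 0x9c57
One's complement: ~0x9c57
Checksum = 0x63a8


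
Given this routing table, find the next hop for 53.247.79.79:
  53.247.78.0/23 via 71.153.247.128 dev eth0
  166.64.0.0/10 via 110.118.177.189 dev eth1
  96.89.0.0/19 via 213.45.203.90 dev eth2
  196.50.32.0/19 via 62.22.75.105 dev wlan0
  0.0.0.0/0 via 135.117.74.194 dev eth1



Longest prefix match for 53.247.79.79:
  /23 53.247.78.0: MATCH
  /10 166.64.0.0: no
  /19 96.89.0.0: no
  /19 196.50.32.0: no
  /0 0.0.0.0: MATCH
Selected: next-hop 71.153.247.128 via eth0 (matched /23)


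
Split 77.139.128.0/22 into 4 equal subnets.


New prefix = 22 + 2 = 24
Each subnet has 256 addresses
  77.139.128.0/24
  77.139.129.0/24
  77.139.130.0/24
  77.139.131.0/24
Subnets: 77.139.128.0/24, 77.139.129.0/24, 77.139.130.0/24, 77.139.131.0/24


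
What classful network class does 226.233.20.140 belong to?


First octet: 226
Binary: 11100010
1110xxxx -> Class D (224-239)
Class D (multicast), default mask N/A


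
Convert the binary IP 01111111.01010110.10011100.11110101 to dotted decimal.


01111111 = 127
01010110 = 86
10011100 = 156
11110101 = 245
IP: 127.86.156.245


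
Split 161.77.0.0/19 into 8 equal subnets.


New prefix = 19 + 3 = 22
Each subnet has 1024 addresses
  161.77.0.0/22
  161.77.4.0/22
  161.77.8.0/22
  161.77.12.0/22
  161.77.16.0/22
  161.77.20.0/22
  161.77.24.0/22
  161.77.28.0/22
Subnets: 161.77.0.0/22, 161.77.4.0/22, 161.77.8.0/22, 161.77.12.0/22, 161.77.16.0/22, 161.77.20.0/22, 161.77.24.0/22, 161.77.28.0/22


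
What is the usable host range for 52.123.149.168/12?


Network: 52.112.0.0
Broadcast: 52.127.255.255
First usable = network + 1
Last usable = broadcast - 1
Range: 52.112.0.1 to 52.127.255.254


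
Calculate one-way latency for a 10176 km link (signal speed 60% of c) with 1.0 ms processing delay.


Speed = 0.6 * 3e5 km/s = 180000 km/s
Propagation delay = 10176 / 180000 = 0.0565 s = 56.5333 ms
Processing delay = 1.0 ms
Total one-way latency = 57.5333 ms


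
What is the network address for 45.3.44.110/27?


IP:   00101101.00000011.00101100.01101110
Mask: 11111111.11111111.11111111.11100000
AND operation:
Net:  00101101.00000011.00101100.01100000
Network: 45.3.44.96/27


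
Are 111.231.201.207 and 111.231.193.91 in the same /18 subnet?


Mask: 255.255.192.0
111.231.201.207 AND mask = 111.231.192.0
111.231.193.91 AND mask = 111.231.192.0
Yes, same subnet (111.231.192.0)


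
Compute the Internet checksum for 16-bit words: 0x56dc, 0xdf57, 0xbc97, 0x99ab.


Sum all words (with carry folding):
+ 0x56dc = 0x56dc
+ 0xdf57 = 0x3634
+ 0xbc97 = 0xf2cb
+ 0x99ab = 0x8c77
One's complement: ~0x8c77
Checksum = 0x7388


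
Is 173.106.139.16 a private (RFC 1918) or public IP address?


RFC 1918 private ranges:
  10.0.0.0/8 (10.0.0.0 - 10.255.255.255)
  172.16.0.0/12 (172.16.0.0 - 172.31.255.255)
  192.168.0.0/16 (192.168.0.0 - 192.168.255.255)
Public (not in any RFC 1918 range)


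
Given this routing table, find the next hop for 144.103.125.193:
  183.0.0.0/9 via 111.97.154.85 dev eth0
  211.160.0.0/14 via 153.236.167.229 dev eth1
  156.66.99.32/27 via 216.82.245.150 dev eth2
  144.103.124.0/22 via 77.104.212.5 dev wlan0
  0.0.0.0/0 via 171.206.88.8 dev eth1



Longest prefix match for 144.103.125.193:
  /9 183.0.0.0: no
  /14 211.160.0.0: no
  /27 156.66.99.32: no
  /22 144.103.124.0: MATCH
  /0 0.0.0.0: MATCH
Selected: next-hop 77.104.212.5 via wlan0 (matched /22)


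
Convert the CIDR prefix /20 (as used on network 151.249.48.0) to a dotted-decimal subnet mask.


/20 means 20 network bits, 12 host bits
Binary: 11111111111111111111000000000000
Mask: 255.255.240.0


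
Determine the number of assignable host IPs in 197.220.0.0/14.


Host bits = 32 - 14 = 18
Total addresses = 2^18 = 262144
Usable = total - 2 (network and broadcast)
Usable hosts: 262142


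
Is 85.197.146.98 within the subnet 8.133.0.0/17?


Subnet network: 8.133.0.0
Test IP AND mask: 85.197.128.0
No, 85.197.146.98 is not in 8.133.0.0/17


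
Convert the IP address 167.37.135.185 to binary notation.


167 = 10100111
37 = 00100101
135 = 10000111
185 = 10111001
Binary: 10100111.00100101.10000111.10111001


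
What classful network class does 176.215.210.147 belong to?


First octet: 176
Binary: 10110000
10xxxxxx -> Class B (128-191)
Class B, default mask 255.255.0.0 (/16)


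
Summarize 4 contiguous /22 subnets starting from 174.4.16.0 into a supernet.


Original prefix: /22
Number of subnets: 4 = 2^2
New prefix = 22 - 2 = 20
Supernet: 174.4.16.0/20


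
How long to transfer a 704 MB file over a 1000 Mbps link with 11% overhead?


Effective throughput = 1000 * (1 - 11/100) = 890 Mbps
File size in Mb = 704 * 8 = 5632 Mb
Time = 5632 / 890
Time = 6.3281 seconds


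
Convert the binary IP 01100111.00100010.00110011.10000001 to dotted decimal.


01100111 = 103
00100010 = 34
00110011 = 51
10000001 = 129
IP: 103.34.51.129


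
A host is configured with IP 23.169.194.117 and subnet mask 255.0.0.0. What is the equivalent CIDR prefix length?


Binary: 11111111.00000000.00000000.00000000
Count leading 1s
Prefix: /8


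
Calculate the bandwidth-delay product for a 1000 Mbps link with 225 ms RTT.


BDP = bandwidth * RTT
= 1000 Mbps * 225 ms
= 1000 * 1e6 * 225 / 1000 bits
= 225000000 bits
= 28125000 bytes
= 27465.8203 KB
BDP = 225000000 bits (28125000 bytes)


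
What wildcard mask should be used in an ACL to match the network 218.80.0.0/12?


Subnet mask: 255.240.0.0
Wildcard = 255.255.255.255 - subnet mask
255 - 255 = 0
255 - 240 = 15
255 - 0 = 255
255 - 0 = 255
Wildcard: 0.15.255.255


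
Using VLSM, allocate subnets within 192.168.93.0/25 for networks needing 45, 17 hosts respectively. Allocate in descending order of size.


45 hosts -> /26 (62 usable): 192.168.93.0/26
17 hosts -> /27 (30 usable): 192.168.93.64/27
Allocation: 192.168.93.0/26 (45 hosts, 62 usable); 192.168.93.64/27 (17 hosts, 30 usable)


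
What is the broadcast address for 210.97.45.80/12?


Network: 210.96.0.0/12
Host bits = 20
Set all host bits to 1:
Broadcast: 210.111.255.255


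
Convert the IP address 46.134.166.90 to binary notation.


46 = 00101110
134 = 10000110
166 = 10100110
90 = 01011010
Binary: 00101110.10000110.10100110.01011010


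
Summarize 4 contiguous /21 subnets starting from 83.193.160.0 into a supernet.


Original prefix: /21
Number of subnets: 4 = 2^2
New prefix = 21 - 2 = 19
Supernet: 83.193.160.0/19


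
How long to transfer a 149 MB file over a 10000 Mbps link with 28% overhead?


Effective throughput = 10000 * (1 - 28/100) = 7200 Mbps
File size in Mb = 149 * 8 = 1192 Mb
Time = 1192 / 7200
Time = 0.1656 seconds


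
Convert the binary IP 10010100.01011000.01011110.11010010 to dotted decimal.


10010100 = 148
01011000 = 88
01011110 = 94
11010010 = 210
IP: 148.88.94.210


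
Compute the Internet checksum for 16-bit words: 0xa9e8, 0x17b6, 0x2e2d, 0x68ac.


Sum all words (with carry folding):
+ 0xa9e8 = 0xa9e8
+ 0x17b6 = 0xc19e
+ 0x2e2d = 0xefcb
+ 0x68ac = 0x5878
One's complement: ~0x5878
Checksum = 0xa787


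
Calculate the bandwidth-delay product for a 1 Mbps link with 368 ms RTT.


BDP = bandwidth * RTT
= 1 Mbps * 368 ms
= 1 * 1e6 * 368 / 1000 bits
= 368000 bits
= 46000 bytes
= 44.9219 KB
BDP = 368000 bits (46000 bytes)


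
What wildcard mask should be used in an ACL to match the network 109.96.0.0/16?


Subnet mask: 255.255.0.0
Wildcard = 255.255.255.255 - subnet mask
255 - 255 = 0
255 - 255 = 0
255 - 0 = 255
255 - 0 = 255
Wildcard: 0.0.255.255


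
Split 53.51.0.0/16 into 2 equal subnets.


New prefix = 16 + 1 = 17
Each subnet has 32768 addresses
  53.51.0.0/17
  53.51.128.0/17
Subnets: 53.51.0.0/17, 53.51.128.0/17


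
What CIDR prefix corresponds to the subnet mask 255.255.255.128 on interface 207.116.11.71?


Binary: 11111111.11111111.11111111.10000000
Count leading 1s
Prefix: /25


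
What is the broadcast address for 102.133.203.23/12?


Network: 102.128.0.0/12
Host bits = 20
Set all host bits to 1:
Broadcast: 102.143.255.255


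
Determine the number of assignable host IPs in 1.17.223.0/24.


Host bits = 32 - 24 = 8
Total addresses = 2^8 = 256
Usable = total - 2 (network and broadcast)
Usable hosts: 254


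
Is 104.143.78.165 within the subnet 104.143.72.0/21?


Subnet network: 104.143.72.0
Test IP AND mask: 104.143.72.0
Yes, 104.143.78.165 is in 104.143.72.0/21


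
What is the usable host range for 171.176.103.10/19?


Network: 171.176.96.0
Broadcast: 171.176.127.255
First usable = network + 1
Last usable = broadcast - 1
Range: 171.176.96.1 to 171.176.127.254


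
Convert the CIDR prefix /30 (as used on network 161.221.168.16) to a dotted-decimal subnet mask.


/30 means 30 network bits, 2 host bits
Binary: 11111111111111111111111111111100
Mask: 255.255.255.252


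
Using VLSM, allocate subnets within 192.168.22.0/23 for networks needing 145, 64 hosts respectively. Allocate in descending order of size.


145 hosts -> /24 (254 usable): 192.168.22.0/24
64 hosts -> /25 (126 usable): 192.168.23.0/25
Allocation: 192.168.22.0/24 (145 hosts, 254 usable); 192.168.23.0/25 (64 hosts, 126 usable)


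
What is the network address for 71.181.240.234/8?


IP:   01000111.10110101.11110000.11101010
Mask: 11111111.00000000.00000000.00000000
AND operation:
Net:  01000111.00000000.00000000.00000000
Network: 71.0.0.0/8


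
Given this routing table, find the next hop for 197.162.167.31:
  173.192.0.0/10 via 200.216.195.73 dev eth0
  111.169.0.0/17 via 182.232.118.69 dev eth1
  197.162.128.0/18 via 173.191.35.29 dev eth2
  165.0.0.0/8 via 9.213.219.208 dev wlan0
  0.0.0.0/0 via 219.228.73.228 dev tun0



Longest prefix match for 197.162.167.31:
  /10 173.192.0.0: no
  /17 111.169.0.0: no
  /18 197.162.128.0: MATCH
  /8 165.0.0.0: no
  /0 0.0.0.0: MATCH
Selected: next-hop 173.191.35.29 via eth2 (matched /18)


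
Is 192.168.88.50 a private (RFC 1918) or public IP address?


RFC 1918 private ranges:
  10.0.0.0/8 (10.0.0.0 - 10.255.255.255)
  172.16.0.0/12 (172.16.0.0 - 172.31.255.255)
  192.168.0.0/16 (192.168.0.0 - 192.168.255.255)
Private (in 192.168.0.0/16)


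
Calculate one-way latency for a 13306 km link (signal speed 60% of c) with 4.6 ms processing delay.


Speed = 0.6 * 3e5 km/s = 180000 km/s
Propagation delay = 13306 / 180000 = 0.0739 s = 73.9222 ms
Processing delay = 4.6 ms
Total one-way latency = 78.5222 ms


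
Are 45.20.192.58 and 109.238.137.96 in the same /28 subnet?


Mask: 255.255.255.240
45.20.192.58 AND mask = 45.20.192.48
109.238.137.96 AND mask = 109.238.137.96
No, different subnets (45.20.192.48 vs 109.238.137.96)


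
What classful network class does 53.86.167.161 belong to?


First octet: 53
Binary: 00110101
0xxxxxxx -> Class A (1-126)
Class A, default mask 255.0.0.0 (/8)


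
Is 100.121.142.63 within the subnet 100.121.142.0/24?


Subnet network: 100.121.142.0
Test IP AND mask: 100.121.142.0
Yes, 100.121.142.63 is in 100.121.142.0/24


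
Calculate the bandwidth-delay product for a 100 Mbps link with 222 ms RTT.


BDP = bandwidth * RTT
= 100 Mbps * 222 ms
= 100 * 1e6 * 222 / 1000 bits
= 22200000 bits
= 2775000 bytes
= 2709.9609 KB
BDP = 22200000 bits (2775000 bytes)


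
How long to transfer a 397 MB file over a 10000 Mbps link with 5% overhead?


Effective throughput = 10000 * (1 - 5/100) = 9500 Mbps
File size in Mb = 397 * 8 = 3176 Mb
Time = 3176 / 9500
Time = 0.3343 seconds


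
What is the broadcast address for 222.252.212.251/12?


Network: 222.240.0.0/12
Host bits = 20
Set all host bits to 1:
Broadcast: 222.255.255.255


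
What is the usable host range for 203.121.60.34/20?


Network: 203.121.48.0
Broadcast: 203.121.63.255
First usable = network + 1
Last usable = broadcast - 1
Range: 203.121.48.1 to 203.121.63.254


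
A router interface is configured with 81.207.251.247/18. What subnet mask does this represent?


/18 means 18 network bits, 14 host bits
Binary: 11111111111111111100000000000000
Mask: 255.255.192.0


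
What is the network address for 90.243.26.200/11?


IP:   01011010.11110011.00011010.11001000
Mask: 11111111.11100000.00000000.00000000
AND operation:
Net:  01011010.11100000.00000000.00000000
Network: 90.224.0.0/11


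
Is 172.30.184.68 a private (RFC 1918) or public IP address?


RFC 1918 private ranges:
  10.0.0.0/8 (10.0.0.0 - 10.255.255.255)
  172.16.0.0/12 (172.16.0.0 - 172.31.255.255)
  192.168.0.0/16 (192.168.0.0 - 192.168.255.255)
Private (in 172.16.0.0/12)


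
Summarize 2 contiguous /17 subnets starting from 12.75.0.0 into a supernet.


Original prefix: /17
Number of subnets: 2 = 2^1
New prefix = 17 - 1 = 16
Supernet: 12.75.0.0/16


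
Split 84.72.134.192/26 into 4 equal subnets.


New prefix = 26 + 2 = 28
Each subnet has 16 addresses
  84.72.134.192/28
  84.72.134.208/28
  84.72.134.224/28
  84.72.134.240/28
Subnets: 84.72.134.192/28, 84.72.134.208/28, 84.72.134.224/28, 84.72.134.240/28


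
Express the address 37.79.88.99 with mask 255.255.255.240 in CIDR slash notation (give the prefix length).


Binary: 11111111.11111111.11111111.11110000
Count leading 1s
Prefix: /28


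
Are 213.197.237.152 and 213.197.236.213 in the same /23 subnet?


Mask: 255.255.254.0
213.197.237.152 AND mask = 213.197.236.0
213.197.236.213 AND mask = 213.197.236.0
Yes, same subnet (213.197.236.0)


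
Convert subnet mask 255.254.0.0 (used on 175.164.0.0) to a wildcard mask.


Subnet mask: 255.254.0.0
Wildcard = 255.255.255.255 - subnet mask
255 - 255 = 0
255 - 254 = 1
255 - 0 = 255
255 - 0 = 255
Wildcard: 0.1.255.255


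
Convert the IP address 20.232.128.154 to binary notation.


20 = 00010100
232 = 11101000
128 = 10000000
154 = 10011010
Binary: 00010100.11101000.10000000.10011010


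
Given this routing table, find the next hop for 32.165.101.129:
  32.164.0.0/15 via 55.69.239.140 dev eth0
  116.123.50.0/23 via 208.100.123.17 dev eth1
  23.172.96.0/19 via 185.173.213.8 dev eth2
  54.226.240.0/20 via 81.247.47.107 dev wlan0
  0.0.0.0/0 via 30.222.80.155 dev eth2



Longest prefix match for 32.165.101.129:
  /15 32.164.0.0: MATCH
  /23 116.123.50.0: no
  /19 23.172.96.0: no
  /20 54.226.240.0: no
  /0 0.0.0.0: MATCH
Selected: next-hop 55.69.239.140 via eth0 (matched /15)


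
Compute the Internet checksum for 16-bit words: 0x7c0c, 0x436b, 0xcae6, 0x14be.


Sum all words (with carry folding):
+ 0x7c0c = 0x7c0c
+ 0x436b = 0xbf77
+ 0xcae6 = 0x8a5e
+ 0x14be = 0x9f1c
One's complement: ~0x9f1c
Checksum = 0x60e3


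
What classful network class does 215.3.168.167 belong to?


First octet: 215
Binary: 11010111
110xxxxx -> Class C (192-223)
Class C, default mask 255.255.255.0 (/24)


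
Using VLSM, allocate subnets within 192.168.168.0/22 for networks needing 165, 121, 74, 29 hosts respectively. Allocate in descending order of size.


165 hosts -> /24 (254 usable): 192.168.168.0/24
121 hosts -> /25 (126 usable): 192.168.169.0/25
74 hosts -> /25 (126 usable): 192.168.169.128/25
29 hosts -> /27 (30 usable): 192.168.170.0/27
Allocation: 192.168.168.0/24 (165 hosts, 254 usable); 192.168.169.0/25 (121 hosts, 126 usable); 192.168.169.128/25 (74 hosts, 126 usable); 192.168.170.0/27 (29 hosts, 30 usable)


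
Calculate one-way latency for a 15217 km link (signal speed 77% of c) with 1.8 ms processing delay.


Speed = 0.77 * 3e5 km/s = 231000 km/s
Propagation delay = 15217 / 231000 = 0.0659 s = 65.8745 ms
Processing delay = 1.8 ms
Total one-way latency = 67.6745 ms


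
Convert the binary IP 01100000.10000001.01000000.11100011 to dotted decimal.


01100000 = 96
10000001 = 129
01000000 = 64
11100011 = 227
IP: 96.129.64.227


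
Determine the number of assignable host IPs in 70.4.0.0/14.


Host bits = 32 - 14 = 18
Total addresses = 2^18 = 262144
Usable = total - 2 (network and broadcast)
Usable hosts: 262142


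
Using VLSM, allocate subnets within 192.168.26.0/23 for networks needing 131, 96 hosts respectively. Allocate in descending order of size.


131 hosts -> /24 (254 usable): 192.168.26.0/24
96 hosts -> /25 (126 usable): 192.168.27.0/25
Allocation: 192.168.26.0/24 (131 hosts, 254 usable); 192.168.27.0/25 (96 hosts, 126 usable)


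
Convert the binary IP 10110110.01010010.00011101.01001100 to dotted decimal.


10110110 = 182
01010010 = 82
00011101 = 29
01001100 = 76
IP: 182.82.29.76


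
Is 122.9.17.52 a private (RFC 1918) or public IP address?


RFC 1918 private ranges:
  10.0.0.0/8 (10.0.0.0 - 10.255.255.255)
  172.16.0.0/12 (172.16.0.0 - 172.31.255.255)
  192.168.0.0/16 (192.168.0.0 - 192.168.255.255)
Public (not in any RFC 1918 range)


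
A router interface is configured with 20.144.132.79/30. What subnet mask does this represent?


/30 means 30 network bits, 2 host bits
Binary: 11111111111111111111111111111100
Mask: 255.255.255.252


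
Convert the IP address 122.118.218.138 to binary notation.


122 = 01111010
118 = 01110110
218 = 11011010
138 = 10001010
Binary: 01111010.01110110.11011010.10001010


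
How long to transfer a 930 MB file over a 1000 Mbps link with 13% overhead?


Effective throughput = 1000 * (1 - 13/100) = 870 Mbps
File size in Mb = 930 * 8 = 7440 Mb
Time = 7440 / 870
Time = 8.5517 seconds


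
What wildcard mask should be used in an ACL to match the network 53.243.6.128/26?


Subnet mask: 255.255.255.192
Wildcard = 255.255.255.255 - subnet mask
255 - 255 = 0
255 - 255 = 0
255 - 255 = 0
255 - 192 = 63
Wildcard: 0.0.0.63


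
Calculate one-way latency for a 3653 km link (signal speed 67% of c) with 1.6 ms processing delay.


Speed = 0.67 * 3e5 km/s = 201000 km/s
Propagation delay = 3653 / 201000 = 0.0182 s = 18.1741 ms
Processing delay = 1.6 ms
Total one-way latency = 19.7741 ms


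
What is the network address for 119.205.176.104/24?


IP:   01110111.11001101.10110000.01101000
Mask: 11111111.11111111.11111111.00000000
AND operation:
Net:  01110111.11001101.10110000.00000000
Network: 119.205.176.0/24


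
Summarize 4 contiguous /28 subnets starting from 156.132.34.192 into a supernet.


Original prefix: /28
Number of subnets: 4 = 2^2
New prefix = 28 - 2 = 26
Supernet: 156.132.34.192/26


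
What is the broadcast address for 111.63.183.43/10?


Network: 111.0.0.0/10
Host bits = 22
Set all host bits to 1:
Broadcast: 111.63.255.255


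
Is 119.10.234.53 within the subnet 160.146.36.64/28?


Subnet network: 160.146.36.64
Test IP AND mask: 119.10.234.48
No, 119.10.234.53 is not in 160.146.36.64/28


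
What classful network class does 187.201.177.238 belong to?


First octet: 187
Binary: 10111011
10xxxxxx -> Class B (128-191)
Class B, default mask 255.255.0.0 (/16)


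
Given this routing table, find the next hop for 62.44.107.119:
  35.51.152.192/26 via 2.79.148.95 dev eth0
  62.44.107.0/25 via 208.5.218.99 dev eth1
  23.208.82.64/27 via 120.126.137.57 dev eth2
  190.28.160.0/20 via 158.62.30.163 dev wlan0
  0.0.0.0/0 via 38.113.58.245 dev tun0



Longest prefix match for 62.44.107.119:
  /26 35.51.152.192: no
  /25 62.44.107.0: MATCH
  /27 23.208.82.64: no
  /20 190.28.160.0: no
  /0 0.0.0.0: MATCH
Selected: next-hop 208.5.218.99 via eth1 (matched /25)


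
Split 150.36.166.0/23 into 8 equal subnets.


New prefix = 23 + 3 = 26
Each subnet has 64 addresses
  150.36.166.0/26
  150.36.166.64/26
  150.36.166.128/26
  150.36.166.192/26
  150.36.167.0/26
  150.36.167.64/26
  150.36.167.128/26
  150.36.167.192/26
Subnets: 150.36.166.0/26, 150.36.166.64/26, 150.36.166.128/26, 150.36.166.192/26, 150.36.167.0/26, 150.36.167.64/26, 150.36.167.128/26, 150.36.167.192/26


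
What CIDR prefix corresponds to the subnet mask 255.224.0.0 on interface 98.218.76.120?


Binary: 11111111.11100000.00000000.00000000
Count leading 1s
Prefix: /11


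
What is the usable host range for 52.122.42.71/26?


Network: 52.122.42.64
Broadcast: 52.122.42.127
First usable = network + 1
Last usable = broadcast - 1
Range: 52.122.42.65 to 52.122.42.126


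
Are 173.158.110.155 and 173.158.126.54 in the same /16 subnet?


Mask: 255.255.0.0
173.158.110.155 AND mask = 173.158.0.0
173.158.126.54 AND mask = 173.158.0.0
Yes, same subnet (173.158.0.0)


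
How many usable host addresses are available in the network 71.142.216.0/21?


Host bits = 32 - 21 = 11
Total addresses = 2^11 = 2048
Usable = total - 2 (network and broadcast)
Usable hosts: 2046


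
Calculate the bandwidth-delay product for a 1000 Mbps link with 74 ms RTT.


BDP = bandwidth * RTT
= 1000 Mbps * 74 ms
= 1000 * 1e6 * 74 / 1000 bits
= 74000000 bits
= 9250000 bytes
= 9033.2031 KB
BDP = 74000000 bits (9250000 bytes)


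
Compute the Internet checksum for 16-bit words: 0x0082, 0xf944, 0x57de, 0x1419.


Sum all words (with carry folding):
+ 0x0082 = 0x0082
+ 0xf944 = 0xf9c6
+ 0x57de = 0x51a5
+ 0x1419 = 0x65be
One's complement: ~0x65be
Checksum = 0x9a41


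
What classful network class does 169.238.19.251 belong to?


First octet: 169
Binary: 10101001
10xxxxxx -> Class B (128-191)
Class B, default mask 255.255.0.0 (/16)


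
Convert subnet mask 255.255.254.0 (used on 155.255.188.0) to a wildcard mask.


Subnet mask: 255.255.254.0
Wildcard = 255.255.255.255 - subnet mask
255 - 255 = 0
255 - 255 = 0
255 - 254 = 1
255 - 0 = 255
Wildcard: 0.0.1.255


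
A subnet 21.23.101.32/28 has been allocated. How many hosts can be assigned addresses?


Host bits = 32 - 28 = 4
Total addresses = 2^4 = 16
Usable = total - 2 (network and broadcast)
Usable hosts: 14


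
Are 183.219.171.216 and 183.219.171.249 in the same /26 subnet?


Mask: 255.255.255.192
183.219.171.216 AND mask = 183.219.171.192
183.219.171.249 AND mask = 183.219.171.192
Yes, same subnet (183.219.171.192)


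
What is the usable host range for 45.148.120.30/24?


Network: 45.148.120.0
Broadcast: 45.148.120.255
First usable = network + 1
Last usable = broadcast - 1
Range: 45.148.120.1 to 45.148.120.254


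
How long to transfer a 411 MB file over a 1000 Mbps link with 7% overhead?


Effective throughput = 1000 * (1 - 7/100) = 930.0 Mbps
File size in Mb = 411 * 8 = 3288 Mb
Time = 3288 / 930.0
Time = 3.5355 seconds


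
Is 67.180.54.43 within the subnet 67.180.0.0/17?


Subnet network: 67.180.0.0
Test IP AND mask: 67.180.0.0
Yes, 67.180.54.43 is in 67.180.0.0/17


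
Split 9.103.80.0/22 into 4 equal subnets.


New prefix = 22 + 2 = 24
Each subnet has 256 addresses
  9.103.80.0/24
  9.103.81.0/24
  9.103.82.0/24
  9.103.83.0/24
Subnets: 9.103.80.0/24, 9.103.81.0/24, 9.103.82.0/24, 9.103.83.0/24


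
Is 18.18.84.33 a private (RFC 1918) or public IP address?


RFC 1918 private ranges:
  10.0.0.0/8 (10.0.0.0 - 10.255.255.255)
  172.16.0.0/12 (172.16.0.0 - 172.31.255.255)
  192.168.0.0/16 (192.168.0.0 - 192.168.255.255)
Public (not in any RFC 1918 range)


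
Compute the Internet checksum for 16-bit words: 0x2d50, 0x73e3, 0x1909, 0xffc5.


Sum all words (with carry folding):
+ 0x2d50 = 0x2d50
+ 0x73e3 = 0xa133
+ 0x1909 = 0xba3c
+ 0xffc5 = 0xba02
One's complement: ~0xba02
Checksum = 0x45fd


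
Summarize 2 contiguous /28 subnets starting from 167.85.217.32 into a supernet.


Original prefix: /28
Number of subnets: 2 = 2^1
New prefix = 28 - 1 = 27
Supernet: 167.85.217.32/27


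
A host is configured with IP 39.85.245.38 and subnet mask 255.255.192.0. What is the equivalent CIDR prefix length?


Binary: 11111111.11111111.11000000.00000000
Count leading 1s
Prefix: /18


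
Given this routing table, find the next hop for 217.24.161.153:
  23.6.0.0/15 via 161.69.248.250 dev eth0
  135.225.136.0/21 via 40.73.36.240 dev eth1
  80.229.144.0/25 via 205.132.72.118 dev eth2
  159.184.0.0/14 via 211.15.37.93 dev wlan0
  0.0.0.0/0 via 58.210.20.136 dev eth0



Longest prefix match for 217.24.161.153:
  /15 23.6.0.0: no
  /21 135.225.136.0: no
  /25 80.229.144.0: no
  /14 159.184.0.0: no
  /0 0.0.0.0: MATCH
Selected: next-hop 58.210.20.136 via eth0 (matched /0)


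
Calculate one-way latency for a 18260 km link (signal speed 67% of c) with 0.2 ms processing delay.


Speed = 0.67 * 3e5 km/s = 201000 km/s
Propagation delay = 18260 / 201000 = 0.0908 s = 90.8458 ms
Processing delay = 0.2 ms
Total one-way latency = 91.0458 ms


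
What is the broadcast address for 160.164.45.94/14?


Network: 160.164.0.0/14
Host bits = 18
Set all host bits to 1:
Broadcast: 160.167.255.255


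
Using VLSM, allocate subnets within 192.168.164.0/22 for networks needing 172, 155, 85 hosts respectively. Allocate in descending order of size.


172 hosts -> /24 (254 usable): 192.168.164.0/24
155 hosts -> /24 (254 usable): 192.168.165.0/24
85 hosts -> /25 (126 usable): 192.168.166.0/25
Allocation: 192.168.164.0/24 (172 hosts, 254 usable); 192.168.165.0/24 (155 hosts, 254 usable); 192.168.166.0/25 (85 hosts, 126 usable)


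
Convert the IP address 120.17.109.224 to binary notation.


120 = 01111000
17 = 00010001
109 = 01101101
224 = 11100000
Binary: 01111000.00010001.01101101.11100000


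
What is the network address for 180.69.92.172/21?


IP:   10110100.01000101.01011100.10101100
Mask: 11111111.11111111.11111000.00000000
AND operation:
Net:  10110100.01000101.01011000.00000000
Network: 180.69.88.0/21


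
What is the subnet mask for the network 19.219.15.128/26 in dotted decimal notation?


/26 means 26 network bits, 6 host bits
Binary: 11111111111111111111111111000000
Mask: 255.255.255.192


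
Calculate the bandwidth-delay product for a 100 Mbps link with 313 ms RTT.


BDP = bandwidth * RTT
= 100 Mbps * 313 ms
= 100 * 1e6 * 313 / 1000 bits
= 31300000 bits
= 3912500 bytes
= 3820.8008 KB
BDP = 31300000 bits (3912500 bytes)


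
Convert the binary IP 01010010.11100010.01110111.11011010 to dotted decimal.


01010010 = 82
11100010 = 226
01110111 = 119
11011010 = 218
IP: 82.226.119.218


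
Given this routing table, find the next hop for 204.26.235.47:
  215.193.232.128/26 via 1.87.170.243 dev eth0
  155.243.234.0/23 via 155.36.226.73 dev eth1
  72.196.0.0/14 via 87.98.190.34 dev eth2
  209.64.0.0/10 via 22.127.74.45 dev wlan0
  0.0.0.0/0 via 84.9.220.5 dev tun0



Longest prefix match for 204.26.235.47:
  /26 215.193.232.128: no
  /23 155.243.234.0: no
  /14 72.196.0.0: no
  /10 209.64.0.0: no
  /0 0.0.0.0: MATCH
Selected: next-hop 84.9.220.5 via tun0 (matched /0)


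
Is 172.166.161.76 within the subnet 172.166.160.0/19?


Subnet network: 172.166.160.0
Test IP AND mask: 172.166.160.0
Yes, 172.166.161.76 is in 172.166.160.0/19


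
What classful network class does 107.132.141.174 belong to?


First octet: 107
Binary: 01101011
0xxxxxxx -> Class A (1-126)
Class A, default mask 255.0.0.0 (/8)


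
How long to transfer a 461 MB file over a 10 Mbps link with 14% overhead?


Effective throughput = 10 * (1 - 14/100) = 8.6 Mbps
File size in Mb = 461 * 8 = 3688 Mb
Time = 3688 / 8.6
Time = 428.8372 seconds


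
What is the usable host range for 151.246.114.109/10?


Network: 151.192.0.0
Broadcast: 151.255.255.255
First usable = network + 1
Last usable = broadcast - 1
Range: 151.192.0.1 to 151.255.255.254


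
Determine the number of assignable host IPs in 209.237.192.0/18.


Host bits = 32 - 18 = 14
Total addresses = 2^14 = 16384
Usable = total - 2 (network and broadcast)
Usable hosts: 16382


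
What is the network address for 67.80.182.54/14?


IP:   01000011.01010000.10110110.00110110
Mask: 11111111.11111100.00000000.00000000
AND operation:
Net:  01000011.01010000.00000000.00000000
Network: 67.80.0.0/14


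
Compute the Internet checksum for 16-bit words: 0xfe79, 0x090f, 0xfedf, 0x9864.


Sum all words (with carry folding):
+ 0xfe79 = 0xfe79
+ 0x090f = 0x0789
+ 0xfedf = 0x0669
+ 0x9864 = 0x9ecd
One's complement: ~0x9ecd
Checksum = 0x6132


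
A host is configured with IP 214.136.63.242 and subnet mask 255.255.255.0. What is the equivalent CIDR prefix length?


Binary: 11111111.11111111.11111111.00000000
Count leading 1s
Prefix: /24


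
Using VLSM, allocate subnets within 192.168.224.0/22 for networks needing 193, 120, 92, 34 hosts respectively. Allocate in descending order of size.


193 hosts -> /24 (254 usable): 192.168.224.0/24
120 hosts -> /25 (126 usable): 192.168.225.0/25
92 hosts -> /25 (126 usable): 192.168.225.128/25
34 hosts -> /26 (62 usable): 192.168.226.0/26
Allocation: 192.168.224.0/24 (193 hosts, 254 usable); 192.168.225.0/25 (120 hosts, 126 usable); 192.168.225.128/25 (92 hosts, 126 usable); 192.168.226.0/26 (34 hosts, 62 usable)


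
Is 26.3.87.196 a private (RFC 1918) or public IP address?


RFC 1918 private ranges:
  10.0.0.0/8 (10.0.0.0 - 10.255.255.255)
  172.16.0.0/12 (172.16.0.0 - 172.31.255.255)
  192.168.0.0/16 (192.168.0.0 - 192.168.255.255)
Public (not in any RFC 1918 range)


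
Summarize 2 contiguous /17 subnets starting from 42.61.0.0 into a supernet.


Original prefix: /17
Number of subnets: 2 = 2^1
New prefix = 17 - 1 = 16
Supernet: 42.61.0.0/16


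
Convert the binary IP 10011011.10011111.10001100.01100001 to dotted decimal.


10011011 = 155
10011111 = 159
10001100 = 140
01100001 = 97
IP: 155.159.140.97


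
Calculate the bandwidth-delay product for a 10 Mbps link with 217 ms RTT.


BDP = bandwidth * RTT
= 10 Mbps * 217 ms
= 10 * 1e6 * 217 / 1000 bits
= 2170000 bits
= 271250 bytes
= 264.8926 KB
BDP = 2170000 bits (271250 bytes)


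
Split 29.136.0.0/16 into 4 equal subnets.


New prefix = 16 + 2 = 18
Each subnet has 16384 addresses
  29.136.0.0/18
  29.136.64.0/18
  29.136.128.0/18
  29.136.192.0/18
Subnets: 29.136.0.0/18, 29.136.64.0/18, 29.136.128.0/18, 29.136.192.0/18


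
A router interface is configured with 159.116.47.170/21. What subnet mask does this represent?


/21 means 21 network bits, 11 host bits
Binary: 11111111111111111111100000000000
Mask: 255.255.248.0


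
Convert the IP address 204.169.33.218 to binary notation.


204 = 11001100
169 = 10101001
33 = 00100001
218 = 11011010
Binary: 11001100.10101001.00100001.11011010


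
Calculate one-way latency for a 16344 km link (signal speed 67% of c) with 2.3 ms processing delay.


Speed = 0.67 * 3e5 km/s = 201000 km/s
Propagation delay = 16344 / 201000 = 0.0813 s = 81.3134 ms
Processing delay = 2.3 ms
Total one-way latency = 83.6134 ms


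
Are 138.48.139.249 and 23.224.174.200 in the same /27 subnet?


Mask: 255.255.255.224
138.48.139.249 AND mask = 138.48.139.224
23.224.174.200 AND mask = 23.224.174.192
No, different subnets (138.48.139.224 vs 23.224.174.192)


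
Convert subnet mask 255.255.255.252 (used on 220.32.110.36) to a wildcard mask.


Subnet mask: 255.255.255.252
Wildcard = 255.255.255.255 - subnet mask
255 - 255 = 0
255 - 255 = 0
255 - 255 = 0
255 - 252 = 3
Wildcard: 0.0.0.3


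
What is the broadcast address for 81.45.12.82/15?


Network: 81.44.0.0/15
Host bits = 17
Set all host bits to 1:
Broadcast: 81.45.255.255


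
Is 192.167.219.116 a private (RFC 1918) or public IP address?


RFC 1918 private ranges:
  10.0.0.0/8 (10.0.0.0 - 10.255.255.255)
  172.16.0.0/12 (172.16.0.0 - 172.31.255.255)
  192.168.0.0/16 (192.168.0.0 - 192.168.255.255)
Public (not in any RFC 1918 range)


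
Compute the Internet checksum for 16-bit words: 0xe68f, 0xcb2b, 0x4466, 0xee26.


Sum all words (with carry folding):
+ 0xe68f = 0xe68f
+ 0xcb2b = 0xb1bb
+ 0x4466 = 0xf621
+ 0xee26 = 0xe448
One's complement: ~0xe448
Checksum = 0x1bb7


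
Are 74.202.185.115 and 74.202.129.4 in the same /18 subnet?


Mask: 255.255.192.0
74.202.185.115 AND mask = 74.202.128.0
74.202.129.4 AND mask = 74.202.128.0
Yes, same subnet (74.202.128.0)


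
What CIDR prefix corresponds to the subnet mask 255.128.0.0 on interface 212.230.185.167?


Binary: 11111111.10000000.00000000.00000000
Count leading 1s
Prefix: /9


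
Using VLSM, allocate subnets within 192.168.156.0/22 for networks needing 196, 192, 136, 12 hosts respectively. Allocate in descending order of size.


196 hosts -> /24 (254 usable): 192.168.156.0/24
192 hosts -> /24 (254 usable): 192.168.157.0/24
136 hosts -> /24 (254 usable): 192.168.158.0/24
12 hosts -> /28 (14 usable): 192.168.159.0/28
Allocation: 192.168.156.0/24 (196 hosts, 254 usable); 192.168.157.0/24 (192 hosts, 254 usable); 192.168.158.0/24 (136 hosts, 254 usable); 192.168.159.0/28 (12 hosts, 14 usable)


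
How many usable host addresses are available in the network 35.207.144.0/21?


Host bits = 32 - 21 = 11
Total addresses = 2^11 = 2048
Usable = total - 2 (network and broadcast)
Usable hosts: 2046


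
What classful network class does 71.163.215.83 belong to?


First octet: 71
Binary: 01000111
0xxxxxxx -> Class A (1-126)
Class A, default mask 255.0.0.0 (/8)


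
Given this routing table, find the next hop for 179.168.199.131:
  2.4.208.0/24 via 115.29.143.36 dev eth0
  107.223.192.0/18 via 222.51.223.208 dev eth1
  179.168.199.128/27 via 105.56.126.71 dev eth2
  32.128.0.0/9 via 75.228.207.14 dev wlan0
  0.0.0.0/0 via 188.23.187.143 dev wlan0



Longest prefix match for 179.168.199.131:
  /24 2.4.208.0: no
  /18 107.223.192.0: no
  /27 179.168.199.128: MATCH
  /9 32.128.0.0: no
  /0 0.0.0.0: MATCH
Selected: next-hop 105.56.126.71 via eth2 (matched /27)


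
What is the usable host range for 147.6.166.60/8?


Network: 147.0.0.0
Broadcast: 147.255.255.255
First usable = network + 1
Last usable = broadcast - 1
Range: 147.0.0.1 to 147.255.255.254


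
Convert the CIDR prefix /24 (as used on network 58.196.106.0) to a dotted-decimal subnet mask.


/24 means 24 network bits, 8 host bits
Binary: 11111111111111111111111100000000
Mask: 255.255.255.0


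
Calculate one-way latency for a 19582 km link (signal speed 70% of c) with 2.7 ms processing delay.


Speed = 0.7 * 3e5 km/s = 210000 km/s
Propagation delay = 19582 / 210000 = 0.0932 s = 93.2476 ms
Processing delay = 2.7 ms
Total one-way latency = 95.9476 ms


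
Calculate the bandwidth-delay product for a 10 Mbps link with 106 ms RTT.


BDP = bandwidth * RTT
= 10 Mbps * 106 ms
= 10 * 1e6 * 106 / 1000 bits
= 1060000 bits
= 132500 bytes
= 129.3945 KB
BDP = 1060000 bits (132500 bytes)


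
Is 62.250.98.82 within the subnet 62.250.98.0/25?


Subnet network: 62.250.98.0
Test IP AND mask: 62.250.98.0
Yes, 62.250.98.82 is in 62.250.98.0/25


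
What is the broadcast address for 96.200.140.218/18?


Network: 96.200.128.0/18
Host bits = 14
Set all host bits to 1:
Broadcast: 96.200.191.255


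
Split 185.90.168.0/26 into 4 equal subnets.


New prefix = 26 + 2 = 28
Each subnet has 16 addresses
  185.90.168.0/28
  185.90.168.16/28
  185.90.168.32/28
  185.90.168.48/28
Subnets: 185.90.168.0/28, 185.90.168.16/28, 185.90.168.32/28, 185.90.168.48/28


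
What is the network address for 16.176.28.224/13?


IP:   00010000.10110000.00011100.11100000
Mask: 11111111.11111000.00000000.00000000
AND operation:
Net:  00010000.10110000.00000000.00000000
Network: 16.176.0.0/13


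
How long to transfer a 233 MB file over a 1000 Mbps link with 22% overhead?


Effective throughput = 1000 * (1 - 22/100) = 780 Mbps
File size in Mb = 233 * 8 = 1864 Mb
Time = 1864 / 780
Time = 2.3897 seconds


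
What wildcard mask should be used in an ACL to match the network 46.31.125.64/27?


Subnet mask: 255.255.255.224
Wildcard = 255.255.255.255 - subnet mask
255 - 255 = 0
255 - 255 = 0
255 - 255 = 0
255 - 224 = 31
Wildcard: 0.0.0.31


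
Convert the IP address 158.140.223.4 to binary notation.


158 = 10011110
140 = 10001100
223 = 11011111
4 = 00000100
Binary: 10011110.10001100.11011111.00000100


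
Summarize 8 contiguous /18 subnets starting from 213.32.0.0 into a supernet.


Original prefix: /18
Number of subnets: 8 = 2^3
New prefix = 18 - 3 = 15
Supernet: 213.32.0.0/15


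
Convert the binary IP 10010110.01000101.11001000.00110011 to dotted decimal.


10010110 = 150
01000101 = 69
11001000 = 200
00110011 = 51
IP: 150.69.200.51


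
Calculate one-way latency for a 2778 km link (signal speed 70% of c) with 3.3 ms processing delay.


Speed = 0.7 * 3e5 km/s = 210000 km/s
Propagation delay = 2778 / 210000 = 0.0132 s = 13.2286 ms
Processing delay = 3.3 ms
Total one-way latency = 16.5286 ms


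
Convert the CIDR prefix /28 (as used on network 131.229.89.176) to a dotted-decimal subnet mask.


/28 means 28 network bits, 4 host bits
Binary: 11111111111111111111111111110000
Mask: 255.255.255.240


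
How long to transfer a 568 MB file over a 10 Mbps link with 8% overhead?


Effective throughput = 10 * (1 - 8/100) = 9.2 Mbps
File size in Mb = 568 * 8 = 4544 Mb
Time = 4544 / 9.2
Time = 493.913 seconds


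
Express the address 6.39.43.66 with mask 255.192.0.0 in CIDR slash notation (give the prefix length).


Binary: 11111111.11000000.00000000.00000000
Count leading 1s
Prefix: /10


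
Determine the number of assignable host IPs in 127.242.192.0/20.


Host bits = 32 - 20 = 12
Total addresses = 2^12 = 4096
Usable = total - 2 (network and broadcast)
Usable hosts: 4094


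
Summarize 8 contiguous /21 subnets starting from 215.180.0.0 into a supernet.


Original prefix: /21
Number of subnets: 8 = 2^3
New prefix = 21 - 3 = 18
Supernet: 215.180.0.0/18


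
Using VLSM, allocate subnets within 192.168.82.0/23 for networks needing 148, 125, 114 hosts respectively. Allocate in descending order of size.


148 hosts -> /24 (254 usable): 192.168.82.0/24
125 hosts -> /25 (126 usable): 192.168.83.0/25
114 hosts -> /25 (126 usable): 192.168.83.128/25
Allocation: 192.168.82.0/24 (148 hosts, 254 usable); 192.168.83.0/25 (125 hosts, 126 usable); 192.168.83.128/25 (114 hosts, 126 usable)
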